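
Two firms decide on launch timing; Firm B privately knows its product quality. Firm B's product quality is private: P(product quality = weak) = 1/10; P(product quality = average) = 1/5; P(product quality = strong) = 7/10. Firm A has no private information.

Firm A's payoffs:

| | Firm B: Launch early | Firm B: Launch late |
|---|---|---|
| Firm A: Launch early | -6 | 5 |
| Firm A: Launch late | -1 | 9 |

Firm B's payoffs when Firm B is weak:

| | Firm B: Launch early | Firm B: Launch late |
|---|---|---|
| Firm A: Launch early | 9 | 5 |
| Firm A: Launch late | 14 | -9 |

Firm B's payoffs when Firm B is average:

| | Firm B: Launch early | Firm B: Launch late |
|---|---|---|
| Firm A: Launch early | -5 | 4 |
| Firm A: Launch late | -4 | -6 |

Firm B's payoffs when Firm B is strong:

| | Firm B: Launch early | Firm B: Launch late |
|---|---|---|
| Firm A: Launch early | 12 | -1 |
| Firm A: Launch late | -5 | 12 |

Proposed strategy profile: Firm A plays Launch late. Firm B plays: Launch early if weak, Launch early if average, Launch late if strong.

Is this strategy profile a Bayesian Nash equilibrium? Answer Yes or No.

Firm A plays Launch late: E[Launch late] = 1/10·(-1) + 1/5·(-1) + 7/10·(9) = 6; E[Launch early] = 17/10. Best-responding. ✓
Firm B (product quality weak), facing Launch late: Launch early gives 14, Launch late gives -9. Proposed Launch early is best. ✓
Firm B (product quality average), facing Launch late: Launch early gives -4, Launch late gives -6. Proposed Launch early is best. ✓
Firm B (product quality strong), facing Launch late: Launch early gives -5, Launch late gives 12. Proposed Launch late is best. ✓

Yes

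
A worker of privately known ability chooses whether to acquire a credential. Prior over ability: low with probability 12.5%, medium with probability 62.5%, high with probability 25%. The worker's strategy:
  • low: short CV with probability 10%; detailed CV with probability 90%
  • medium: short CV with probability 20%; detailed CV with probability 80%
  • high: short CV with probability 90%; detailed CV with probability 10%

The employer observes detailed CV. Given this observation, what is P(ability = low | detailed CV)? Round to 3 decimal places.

Apply Bayes' rule using the sender's strategy as the likelihood.
P(detailed CV) = 0.125·0.9 + 0.625·0.8 + 0.25·0.1 = 0.6375
P(low | detailed CV) = (0.125·0.9) / 0.6375 = 0.1125 / 0.6375 = 0.176471

0.176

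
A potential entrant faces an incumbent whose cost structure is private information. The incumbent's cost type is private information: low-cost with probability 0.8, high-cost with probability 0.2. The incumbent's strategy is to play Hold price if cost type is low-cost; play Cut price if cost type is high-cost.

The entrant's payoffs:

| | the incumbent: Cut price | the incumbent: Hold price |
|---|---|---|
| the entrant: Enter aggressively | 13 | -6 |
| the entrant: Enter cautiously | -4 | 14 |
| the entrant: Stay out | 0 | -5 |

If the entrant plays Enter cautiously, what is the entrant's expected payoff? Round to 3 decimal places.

10.400

E[Enter cautiously] = 0.8·14 + 0.2·(-4) = 11.2 + (-0.8) = 10.4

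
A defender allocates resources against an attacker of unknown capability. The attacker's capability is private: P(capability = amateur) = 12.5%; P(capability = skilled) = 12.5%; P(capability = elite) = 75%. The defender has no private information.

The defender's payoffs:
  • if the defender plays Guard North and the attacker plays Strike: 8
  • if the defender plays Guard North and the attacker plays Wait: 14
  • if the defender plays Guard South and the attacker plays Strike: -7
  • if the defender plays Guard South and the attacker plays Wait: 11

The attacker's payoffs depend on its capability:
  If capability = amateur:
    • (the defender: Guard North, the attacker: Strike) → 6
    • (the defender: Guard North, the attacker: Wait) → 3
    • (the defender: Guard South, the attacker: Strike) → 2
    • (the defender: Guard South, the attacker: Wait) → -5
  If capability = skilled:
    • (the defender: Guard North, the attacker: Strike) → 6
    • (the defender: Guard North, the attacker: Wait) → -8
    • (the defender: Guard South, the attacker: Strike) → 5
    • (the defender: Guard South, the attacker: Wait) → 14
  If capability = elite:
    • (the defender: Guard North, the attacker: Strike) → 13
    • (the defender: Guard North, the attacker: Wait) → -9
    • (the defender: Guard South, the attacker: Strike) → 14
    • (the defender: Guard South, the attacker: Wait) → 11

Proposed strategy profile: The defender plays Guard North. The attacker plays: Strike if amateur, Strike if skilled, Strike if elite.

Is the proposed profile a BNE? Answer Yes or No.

The defender plays Guard North: E[Guard North] = 0.125·(8) + 0.125·(8) + 0.75·(8) = 8; E[Guard South] = -7. Best-responding. ✓
The attacker (capability amateur), facing Guard North: Strike gives 6, Wait gives 3. Proposed Strike is best. ✓
The attacker (capability skilled), facing Guard North: Strike gives 6, Wait gives -8. Proposed Strike is best. ✓
The attacker (capability elite), facing Guard North: Strike gives 13, Wait gives -9. Proposed Strike is best. ✓

Yes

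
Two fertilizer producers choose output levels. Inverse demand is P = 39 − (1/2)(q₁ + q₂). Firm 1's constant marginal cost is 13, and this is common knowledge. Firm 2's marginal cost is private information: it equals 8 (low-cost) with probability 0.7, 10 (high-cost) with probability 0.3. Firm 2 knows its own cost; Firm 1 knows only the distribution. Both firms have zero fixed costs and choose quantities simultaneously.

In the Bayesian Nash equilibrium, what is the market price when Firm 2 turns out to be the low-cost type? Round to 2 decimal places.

Type-c best response for Firm 2: q₂(c) = (39 − c) − q₁/2.
Firm 1 maximizes expected profit; its first-order condition is 39 − q₁ − (1/2)E[q₂] − 13 = 0.
Substituting E[q₂] and solving: E[c₂] = 8.6, so q₁ = (39 − 2·13 + 8.6)/(3/2) = 14.4.
q₂(low-cost) = 23.8, so P = 39 − (1/2)·(14.4 + 23.8) = 19.9.

19.90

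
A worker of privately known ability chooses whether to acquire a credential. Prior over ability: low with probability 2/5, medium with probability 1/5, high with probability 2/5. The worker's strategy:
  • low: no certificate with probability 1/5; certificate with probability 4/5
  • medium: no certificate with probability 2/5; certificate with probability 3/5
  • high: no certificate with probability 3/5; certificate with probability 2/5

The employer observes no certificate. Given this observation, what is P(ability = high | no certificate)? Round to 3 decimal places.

Apply Bayes' rule using the sender's strategy as the likelihood.
P(no certificate) = (2/5)·(1/5) + (1/5)·(2/5) + (2/5)·(3/5) = 2/5
P(high | no certificate) = ((2/5)·(3/5)) / (2/5) = (6/25) / (2/5) = 3/5

0.600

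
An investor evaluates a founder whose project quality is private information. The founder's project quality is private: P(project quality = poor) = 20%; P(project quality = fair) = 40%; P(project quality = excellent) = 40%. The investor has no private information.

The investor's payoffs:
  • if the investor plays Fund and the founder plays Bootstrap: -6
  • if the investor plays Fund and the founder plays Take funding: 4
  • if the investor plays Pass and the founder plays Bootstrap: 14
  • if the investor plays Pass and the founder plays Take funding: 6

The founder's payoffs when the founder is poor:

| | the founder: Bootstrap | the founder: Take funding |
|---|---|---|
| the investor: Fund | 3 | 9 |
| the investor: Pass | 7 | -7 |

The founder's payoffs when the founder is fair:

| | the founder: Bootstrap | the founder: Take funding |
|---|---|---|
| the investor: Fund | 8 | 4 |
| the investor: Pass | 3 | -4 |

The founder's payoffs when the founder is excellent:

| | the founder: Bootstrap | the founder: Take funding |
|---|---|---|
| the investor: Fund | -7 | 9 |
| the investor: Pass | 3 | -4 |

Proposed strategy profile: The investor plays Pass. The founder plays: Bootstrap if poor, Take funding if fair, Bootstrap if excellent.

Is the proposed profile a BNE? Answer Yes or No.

No

A profile is a BNE iff every type of every player is best-responding given beliefs about the other side.
The investor plays Pass: E[Pass] = 0.2·(14) + 0.4·(6) + 0.4·(14) = 10.8; E[Fund] = -2. Best-responding. ✓
The founder (project quality poor), facing Pass: Bootstrap gives 7, Take funding gives -7. Proposed Bootstrap is best. ✓
The founder (project quality fair), facing Pass: Bootstrap gives 3, Take funding gives -4. Proposed Take funding is not best — profitable deviation exists. ✗
The founder (project quality excellent), facing Pass: Bootstrap gives 3, Take funding gives -4. Proposed Bootstrap is best. ✓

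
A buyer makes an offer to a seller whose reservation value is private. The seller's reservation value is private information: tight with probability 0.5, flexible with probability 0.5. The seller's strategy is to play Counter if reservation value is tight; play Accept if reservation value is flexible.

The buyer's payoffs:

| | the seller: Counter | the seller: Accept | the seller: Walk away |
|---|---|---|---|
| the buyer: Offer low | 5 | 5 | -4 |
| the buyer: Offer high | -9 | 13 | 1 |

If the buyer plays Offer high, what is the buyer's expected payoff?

2

Take the expectation over the seller's reservation value, weighting each type's action by its prior probability.
E[Offer high] = 0.5·(-9) + 0.5·13 = (-4.5) + 6.5 = 2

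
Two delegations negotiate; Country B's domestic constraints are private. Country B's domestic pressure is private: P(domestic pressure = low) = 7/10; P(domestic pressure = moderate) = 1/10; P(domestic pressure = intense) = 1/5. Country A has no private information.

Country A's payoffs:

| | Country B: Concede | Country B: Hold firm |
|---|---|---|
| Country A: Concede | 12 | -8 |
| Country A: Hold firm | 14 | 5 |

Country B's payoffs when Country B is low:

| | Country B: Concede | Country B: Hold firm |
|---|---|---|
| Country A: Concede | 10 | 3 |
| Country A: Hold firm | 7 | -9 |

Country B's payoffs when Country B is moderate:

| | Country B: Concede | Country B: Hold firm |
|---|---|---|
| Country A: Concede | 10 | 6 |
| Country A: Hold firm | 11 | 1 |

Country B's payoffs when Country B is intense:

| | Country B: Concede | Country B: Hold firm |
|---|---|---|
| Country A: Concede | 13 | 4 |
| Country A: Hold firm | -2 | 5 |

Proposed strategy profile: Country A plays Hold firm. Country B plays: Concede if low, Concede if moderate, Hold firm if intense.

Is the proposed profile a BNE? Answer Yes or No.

Country A plays Hold firm: E[Hold firm] = 7/10·(14) + 1/10·(14) + 1/5·(5) = 61/5; E[Concede] = 8. Best-responding. ✓
Country B (domestic pressure low), facing Hold firm: Concede gives 7, Hold firm gives -9. Proposed Concede is best. ✓
Country B (domestic pressure moderate), facing Hold firm: Concede gives 11, Hold firm gives 1. Proposed Concede is best. ✓
Country B (domestic pressure intense), facing Hold firm: Concede gives -2, Hold firm gives 5. Proposed Hold firm is best. ✓

Yes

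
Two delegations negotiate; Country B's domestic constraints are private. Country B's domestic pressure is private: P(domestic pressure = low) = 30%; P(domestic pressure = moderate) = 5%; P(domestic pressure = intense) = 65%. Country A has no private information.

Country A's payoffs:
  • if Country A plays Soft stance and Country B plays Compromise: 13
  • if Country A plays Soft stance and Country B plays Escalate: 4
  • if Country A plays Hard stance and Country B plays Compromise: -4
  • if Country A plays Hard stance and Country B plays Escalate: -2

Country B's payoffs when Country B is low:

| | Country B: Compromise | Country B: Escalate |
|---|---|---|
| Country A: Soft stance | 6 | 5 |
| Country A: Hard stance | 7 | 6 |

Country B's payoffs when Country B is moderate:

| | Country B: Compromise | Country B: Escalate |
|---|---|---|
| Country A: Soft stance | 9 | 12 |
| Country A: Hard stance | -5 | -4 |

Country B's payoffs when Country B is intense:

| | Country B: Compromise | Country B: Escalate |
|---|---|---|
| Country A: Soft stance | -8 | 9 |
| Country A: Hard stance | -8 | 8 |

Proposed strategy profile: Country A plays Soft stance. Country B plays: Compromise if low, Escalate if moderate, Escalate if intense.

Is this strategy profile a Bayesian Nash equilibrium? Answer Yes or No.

Country A plays Soft stance: E[Soft stance] = 0.3·(13) + 0.05·(4) + 0.65·(4) = 6.7; E[Hard stance] = -2.6. Best-responding. ✓
Country B (domestic pressure low), facing Soft stance: Compromise gives 6, Escalate gives 5. Proposed Compromise is best. ✓
Country B (domestic pressure moderate), facing Soft stance: Compromise gives 9, Escalate gives 12. Proposed Escalate is best. ✓
Country B (domestic pressure intense), facing Soft stance: Compromise gives -8, Escalate gives 9. Proposed Escalate is best. ✓

Yes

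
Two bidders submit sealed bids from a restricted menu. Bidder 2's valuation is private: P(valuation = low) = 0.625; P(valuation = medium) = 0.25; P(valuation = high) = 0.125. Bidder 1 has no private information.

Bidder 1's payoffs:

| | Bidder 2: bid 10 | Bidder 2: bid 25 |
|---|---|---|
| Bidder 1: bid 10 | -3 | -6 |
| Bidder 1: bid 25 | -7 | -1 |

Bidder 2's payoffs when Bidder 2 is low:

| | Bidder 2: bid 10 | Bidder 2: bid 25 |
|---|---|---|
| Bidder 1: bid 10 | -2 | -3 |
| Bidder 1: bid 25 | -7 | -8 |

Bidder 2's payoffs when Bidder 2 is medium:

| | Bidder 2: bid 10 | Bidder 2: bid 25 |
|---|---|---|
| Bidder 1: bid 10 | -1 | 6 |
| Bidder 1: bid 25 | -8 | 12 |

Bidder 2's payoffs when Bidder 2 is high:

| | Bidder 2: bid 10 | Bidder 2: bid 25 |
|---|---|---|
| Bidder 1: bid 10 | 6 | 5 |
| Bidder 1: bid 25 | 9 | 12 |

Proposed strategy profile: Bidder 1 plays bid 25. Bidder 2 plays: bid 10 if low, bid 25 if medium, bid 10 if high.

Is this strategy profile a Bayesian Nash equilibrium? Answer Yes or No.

No

Bidder 1 plays bid 25: E[bid 25] = 0.625·(-7) + 0.25·(-1) + 0.125·(-7) = -5.5; E[bid 10] = -3.75. Not best-responding. ✗
Bidder 2 (valuation low), facing bid 25: bid 10 gives -7, bid 25 gives -8. Proposed bid 10 is best. ✓
Bidder 2 (valuation medium), facing bid 25: bid 10 gives -8, bid 25 gives 12. Proposed bid 25 is best. ✓
Bidder 2 (valuation high), facing bid 25: bid 10 gives 9, bid 25 gives 12. Proposed bid 10 is not best — profitable deviation exists. ✗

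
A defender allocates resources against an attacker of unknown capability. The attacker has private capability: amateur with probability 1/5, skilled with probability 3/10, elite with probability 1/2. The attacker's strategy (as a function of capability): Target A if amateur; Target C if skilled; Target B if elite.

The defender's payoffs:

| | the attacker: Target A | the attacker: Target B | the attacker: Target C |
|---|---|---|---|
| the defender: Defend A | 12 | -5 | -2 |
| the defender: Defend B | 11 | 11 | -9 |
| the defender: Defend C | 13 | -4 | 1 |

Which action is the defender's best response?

E[Defend A] = 1/5·(12) + 3/10·(-2) + 1/2·(-5) = -7/10
E[Defend B] = 1/5·(11) + 3/10·(-9) + 1/2·(11) = 5
E[Defend C] = 1/5·(13) + 3/10·(1) + 1/2·(-4) = 9/10
Best response: Defend B (5 is the largest).

Defend B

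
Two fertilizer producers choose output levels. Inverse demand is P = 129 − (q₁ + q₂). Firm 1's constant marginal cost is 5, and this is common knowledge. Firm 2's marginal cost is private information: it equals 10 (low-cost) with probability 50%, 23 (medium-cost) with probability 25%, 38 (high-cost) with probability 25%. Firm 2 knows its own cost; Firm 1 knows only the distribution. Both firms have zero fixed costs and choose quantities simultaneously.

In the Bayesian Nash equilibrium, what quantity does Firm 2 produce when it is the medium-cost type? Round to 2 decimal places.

29.79

Type-c best response for Firm 2: q₂(c) = (129 − c)/2 − q₁/2.
Firm 1 maximizes expected profit; its first-order condition is 129 − 2q₁ − E[q₂] − 5 = 0.
Substituting E[q₂] and solving: E[c₂] = 20.25, so q₁ = (129 − 2·5 + 20.25)/3 = 46.4167.
q₂(medium-cost) = (129 − 23 − 46.4167)/2 = 29.7917.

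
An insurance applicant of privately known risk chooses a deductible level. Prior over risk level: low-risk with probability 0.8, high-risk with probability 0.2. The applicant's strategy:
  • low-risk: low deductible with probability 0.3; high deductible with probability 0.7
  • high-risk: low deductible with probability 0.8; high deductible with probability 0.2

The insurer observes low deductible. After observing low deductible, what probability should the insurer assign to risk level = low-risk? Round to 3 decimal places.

P(low deductible) = 0.8·0.3 + 0.2·0.8 = 0.4
P(low-risk | low deductible) = (0.8·0.3) / 0.4 = 0.24 / 0.4 = 0.6

0.600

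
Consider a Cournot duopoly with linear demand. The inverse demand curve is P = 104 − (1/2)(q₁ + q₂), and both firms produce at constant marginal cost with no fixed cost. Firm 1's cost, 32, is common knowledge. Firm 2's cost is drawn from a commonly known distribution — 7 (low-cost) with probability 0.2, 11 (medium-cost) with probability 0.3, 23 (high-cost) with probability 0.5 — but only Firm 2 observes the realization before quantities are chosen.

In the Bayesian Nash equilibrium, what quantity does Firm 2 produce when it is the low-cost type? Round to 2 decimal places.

Each type of Firm 2 best-responds to q₁; Firm 1 best-responds to the expected q₂ over Firm 2's types.
Firm 2 with cost c maximizes (104 − (1/2)(q₁+q₂) − c)·q₂, giving q₂(c) = (104 − c − (1/2)q₁).
E[c₂] = 0.2·7 + 0.3·11 + 0.5·23 = 16.2
Firm 1's FOC against E[q₂] yields q₁ = (104 − 2·32 + E[c₂])/(3/2) = (104 − 64 + 16.2)/(3/2) = 37.4667.
q₂(low-cost) = (104 − 7 − (1/2)·37.4667) = 78.2667.

78.27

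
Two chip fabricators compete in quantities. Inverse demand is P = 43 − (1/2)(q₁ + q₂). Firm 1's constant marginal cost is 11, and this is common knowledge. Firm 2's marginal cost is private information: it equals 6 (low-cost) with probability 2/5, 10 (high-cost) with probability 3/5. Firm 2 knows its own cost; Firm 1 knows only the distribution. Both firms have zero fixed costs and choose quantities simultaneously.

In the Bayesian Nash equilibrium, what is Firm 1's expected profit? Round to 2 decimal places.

192.08

Type-c best response for Firm 2: q₂(c) = (43 − c) − q₁/2.
Firm 1 maximizes expected profit; its first-order condition is 43 − q₁ − (1/2)E[q₂] − 11 = 0.
Substituting E[q₂] and solving: E[c₂] = 8.4, so q₁ = (43 − 2·11 + 8.4)/(3/2) = 19.6.
E[P] = 43 − (1/2)·(q₁ + E[q₂]) = 20.8; Firm 1's expected profit = (E[P] − 11)·q₁ = (20.8 − 11)·19.6 = 192.08.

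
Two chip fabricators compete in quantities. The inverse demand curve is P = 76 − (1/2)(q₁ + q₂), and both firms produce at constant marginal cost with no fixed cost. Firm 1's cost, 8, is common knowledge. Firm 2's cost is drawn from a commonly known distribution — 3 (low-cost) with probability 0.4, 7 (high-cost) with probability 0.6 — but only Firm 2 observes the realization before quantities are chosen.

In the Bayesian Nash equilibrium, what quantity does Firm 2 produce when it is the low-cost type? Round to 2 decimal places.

Firm 2 with cost c maximizes (76 − (1/2)(q₁+q₂) − c)·q₂, giving q₂(c) = (76 − c − (1/2)q₁).
E[c₂] = 0.4·3 + 0.6·7 = 5.4
Firm 1's FOC against E[q₂] yields q₁ = (76 − 2·8 + E[c₂])/(3/2) = (76 − 16 + 5.4)/(3/2) = 43.6.
q₂(low-cost) = (76 − 3 − (1/2)·43.6) = 51.2.

51.20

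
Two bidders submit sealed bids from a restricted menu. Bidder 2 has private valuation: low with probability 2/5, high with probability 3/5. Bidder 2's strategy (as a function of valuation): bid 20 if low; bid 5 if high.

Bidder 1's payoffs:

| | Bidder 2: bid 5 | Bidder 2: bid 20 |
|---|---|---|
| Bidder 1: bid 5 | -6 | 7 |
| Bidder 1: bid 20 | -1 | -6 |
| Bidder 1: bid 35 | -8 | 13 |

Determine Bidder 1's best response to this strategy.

bid 35

E[bid 5] = 2/5·(7) + 3/5·(-6) = -4/5
E[bid 20] = 2/5·(-6) + 3/5·(-1) = -3
E[bid 35] = 2/5·(13) + 3/5·(-8) = 2/5
Best response: bid 35 (2/5 is the largest).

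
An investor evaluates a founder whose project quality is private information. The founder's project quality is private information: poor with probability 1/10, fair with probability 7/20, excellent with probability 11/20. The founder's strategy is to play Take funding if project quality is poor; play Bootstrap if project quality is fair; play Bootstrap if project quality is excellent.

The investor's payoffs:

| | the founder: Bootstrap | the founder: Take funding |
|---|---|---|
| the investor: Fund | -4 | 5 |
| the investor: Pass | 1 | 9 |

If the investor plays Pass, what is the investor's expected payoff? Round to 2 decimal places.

Take the expectation over the founder's project quality, weighting each type's action by its prior probability.
E[Pass] = 1/10·9 + 7/20·1 + 11/20·1 = 9/10 + 7/20 + 11/20 = 9/5

1.80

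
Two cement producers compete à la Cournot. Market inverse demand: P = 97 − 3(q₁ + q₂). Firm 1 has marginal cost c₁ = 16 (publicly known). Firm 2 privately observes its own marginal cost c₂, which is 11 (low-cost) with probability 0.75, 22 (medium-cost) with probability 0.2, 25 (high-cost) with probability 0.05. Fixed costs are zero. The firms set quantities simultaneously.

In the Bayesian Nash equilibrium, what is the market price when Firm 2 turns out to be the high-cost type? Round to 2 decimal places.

47.85

Firm 2 with cost c maximizes (97 − 3(q₁+q₂) − c)·q₂, giving q₂(c) = (97 − c − 3q₁)/6.
E[c₂] = 0.75·11 + 0.2·22 + 0.05·25 = 13.9
Firm 1's FOC against E[q₂] yields q₁ = (97 − 2·16 + E[c₂])/9 = (97 − 32 + 13.9)/9 = 8.76667.
q₂(high-cost) = 7.61667, so P = 97 − 3·(8.76667 + 7.61667) = 47.85.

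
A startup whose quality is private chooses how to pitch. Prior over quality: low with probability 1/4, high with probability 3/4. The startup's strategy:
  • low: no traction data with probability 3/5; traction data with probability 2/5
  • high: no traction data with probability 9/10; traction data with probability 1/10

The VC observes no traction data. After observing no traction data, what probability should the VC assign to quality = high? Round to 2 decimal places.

0.82

P(no traction data) = (1/4)·(3/5) + (3/4)·(9/10) = 33/40
P(high | no traction data) = ((3/4)·(9/10)) / (33/40) = (27/40) / (33/40) = 9/11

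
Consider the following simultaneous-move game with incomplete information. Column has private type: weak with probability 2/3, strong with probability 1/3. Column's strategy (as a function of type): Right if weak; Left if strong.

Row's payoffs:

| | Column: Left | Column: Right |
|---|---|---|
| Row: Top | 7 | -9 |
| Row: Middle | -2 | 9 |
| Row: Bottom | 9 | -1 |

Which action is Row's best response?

Middle

E[Top] = 2/3·(-9) + 1/3·(7) = -11/3
E[Middle] = 2/3·(9) + 1/3·(-2) = 16/3
E[Bottom] = 2/3·(-1) + 1/3·(9) = 7/3
Best response: Middle (16/3 is the largest).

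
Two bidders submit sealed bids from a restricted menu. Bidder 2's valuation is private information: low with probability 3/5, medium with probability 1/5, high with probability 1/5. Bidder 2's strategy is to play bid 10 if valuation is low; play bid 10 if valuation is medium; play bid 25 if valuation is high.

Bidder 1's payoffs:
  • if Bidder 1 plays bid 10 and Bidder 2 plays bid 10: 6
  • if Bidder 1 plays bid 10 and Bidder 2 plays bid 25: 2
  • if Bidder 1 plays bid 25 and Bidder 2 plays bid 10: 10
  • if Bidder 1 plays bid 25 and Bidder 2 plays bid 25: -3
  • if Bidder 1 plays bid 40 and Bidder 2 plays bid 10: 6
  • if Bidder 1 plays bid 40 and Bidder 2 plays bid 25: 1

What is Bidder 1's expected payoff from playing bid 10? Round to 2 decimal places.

5.20

E[bid 10] = 3/5·6 + 1/5·6 + 1/5·2 = 18/5 + 6/5 + 2/5 = 26/5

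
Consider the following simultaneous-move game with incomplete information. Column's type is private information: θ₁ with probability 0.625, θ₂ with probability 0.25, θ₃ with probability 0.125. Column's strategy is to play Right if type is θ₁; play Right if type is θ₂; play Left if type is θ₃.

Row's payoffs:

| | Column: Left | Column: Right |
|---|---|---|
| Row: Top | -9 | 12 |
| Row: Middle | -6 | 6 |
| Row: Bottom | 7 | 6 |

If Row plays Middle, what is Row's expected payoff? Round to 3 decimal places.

4.500

E[Middle] = 0.625·6 + 0.25·6 + 0.125·(-6) = 3.75 + 1.5 + (-0.75) = 4.5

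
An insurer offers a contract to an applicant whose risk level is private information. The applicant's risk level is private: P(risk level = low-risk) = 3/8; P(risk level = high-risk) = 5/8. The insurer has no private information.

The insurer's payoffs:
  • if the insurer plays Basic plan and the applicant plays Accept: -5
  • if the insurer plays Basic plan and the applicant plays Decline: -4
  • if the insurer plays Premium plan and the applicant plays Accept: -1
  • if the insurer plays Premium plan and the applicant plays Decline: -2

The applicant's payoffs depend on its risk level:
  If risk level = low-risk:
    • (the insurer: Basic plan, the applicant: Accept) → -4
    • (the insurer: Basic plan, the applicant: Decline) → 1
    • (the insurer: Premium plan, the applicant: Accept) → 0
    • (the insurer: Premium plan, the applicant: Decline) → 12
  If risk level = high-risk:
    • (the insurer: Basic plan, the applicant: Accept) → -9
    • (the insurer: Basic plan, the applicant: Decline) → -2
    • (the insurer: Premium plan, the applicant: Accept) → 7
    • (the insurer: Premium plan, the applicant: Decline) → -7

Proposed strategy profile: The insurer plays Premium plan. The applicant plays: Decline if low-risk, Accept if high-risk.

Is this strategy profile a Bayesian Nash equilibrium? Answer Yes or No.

Yes

The insurer plays Premium plan: E[Premium plan] = 3/8·(-2) + 5/8·(-1) = -11/8; E[Basic plan] = -37/8. Best-responding. ✓
The applicant (risk level low-risk), facing Premium plan: Accept gives 0, Decline gives 12. Proposed Decline is best. ✓
The applicant (risk level high-risk), facing Premium plan: Accept gives 7, Decline gives -7. Proposed Accept is best. ✓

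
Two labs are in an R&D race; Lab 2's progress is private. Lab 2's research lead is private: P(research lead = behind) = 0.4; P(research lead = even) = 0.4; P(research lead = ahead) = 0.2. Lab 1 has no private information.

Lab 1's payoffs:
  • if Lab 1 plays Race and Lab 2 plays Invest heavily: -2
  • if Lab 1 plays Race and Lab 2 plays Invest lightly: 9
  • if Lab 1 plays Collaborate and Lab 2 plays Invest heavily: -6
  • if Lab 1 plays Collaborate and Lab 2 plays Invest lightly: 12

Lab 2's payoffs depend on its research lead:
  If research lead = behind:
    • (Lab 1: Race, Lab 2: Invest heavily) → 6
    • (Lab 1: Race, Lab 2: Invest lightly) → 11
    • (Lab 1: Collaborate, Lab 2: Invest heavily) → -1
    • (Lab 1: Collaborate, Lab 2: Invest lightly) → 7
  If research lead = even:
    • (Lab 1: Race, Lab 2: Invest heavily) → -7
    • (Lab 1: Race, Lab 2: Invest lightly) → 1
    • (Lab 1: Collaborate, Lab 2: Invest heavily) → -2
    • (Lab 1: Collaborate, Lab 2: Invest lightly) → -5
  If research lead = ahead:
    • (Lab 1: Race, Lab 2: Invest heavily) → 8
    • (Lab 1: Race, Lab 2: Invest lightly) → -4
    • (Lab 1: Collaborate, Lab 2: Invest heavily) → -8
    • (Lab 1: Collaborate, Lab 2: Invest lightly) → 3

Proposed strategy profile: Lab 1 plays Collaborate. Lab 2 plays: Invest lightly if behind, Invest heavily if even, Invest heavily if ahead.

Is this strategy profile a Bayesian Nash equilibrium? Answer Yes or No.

No

Lab 1 plays Collaborate: E[Collaborate] = 0.4·(12) + 0.4·(-6) + 0.2·(-6) = 1.2; E[Race] = 2.4. Not best-responding. ✗
Lab 2 (research lead behind), facing Collaborate: Invest heavily gives -1, Invest lightly gives 7. Proposed Invest lightly is best. ✓
Lab 2 (research lead even), facing Collaborate: Invest heavily gives -2, Invest lightly gives -5. Proposed Invest heavily is best. ✓
Lab 2 (research lead ahead), facing Collaborate: Invest heavily gives -8, Invest lightly gives 3. Proposed Invest heavily is not best — profitable deviation exists. ✗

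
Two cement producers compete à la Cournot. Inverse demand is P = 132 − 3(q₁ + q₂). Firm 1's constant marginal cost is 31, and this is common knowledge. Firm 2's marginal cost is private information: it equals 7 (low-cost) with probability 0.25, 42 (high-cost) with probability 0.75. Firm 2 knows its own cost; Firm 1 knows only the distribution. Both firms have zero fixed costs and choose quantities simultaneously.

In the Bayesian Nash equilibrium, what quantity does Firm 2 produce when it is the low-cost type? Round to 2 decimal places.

15.10

Type-c best response for Firm 2: q₂(c) = (132 − c)/6 − q₁/2.
Firm 1 maximizes expected profit; its first-order condition is 132 − 6q₁ − 3E[q₂] − 31 = 0.
Substituting E[q₂] and solving: E[c₂] = 33.25, so q₁ = (132 − 2·31 + 33.25)/9 = 11.4722.
q₂(low-cost) = (132 − 7 − 3·11.4722)/6 = 15.0972.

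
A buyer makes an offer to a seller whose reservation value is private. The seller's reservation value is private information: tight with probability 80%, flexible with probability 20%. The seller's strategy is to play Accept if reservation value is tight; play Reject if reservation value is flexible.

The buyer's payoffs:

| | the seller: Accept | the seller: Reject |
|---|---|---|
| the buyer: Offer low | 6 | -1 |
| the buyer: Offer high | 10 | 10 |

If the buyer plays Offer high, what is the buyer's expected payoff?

10

E[Offer high] = 0.8·10 + 0.2·10 = 8 + 2 = 10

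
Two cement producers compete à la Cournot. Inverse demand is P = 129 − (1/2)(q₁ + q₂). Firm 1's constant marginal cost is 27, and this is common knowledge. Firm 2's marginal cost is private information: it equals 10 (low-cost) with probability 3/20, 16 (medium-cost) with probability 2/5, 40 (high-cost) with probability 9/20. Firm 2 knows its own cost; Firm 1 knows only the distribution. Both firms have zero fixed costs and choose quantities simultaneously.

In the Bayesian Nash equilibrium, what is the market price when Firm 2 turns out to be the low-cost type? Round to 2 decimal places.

52.68

Type-c best response for Firm 2: q₂(c) = (129 − c) − q₁/2.
Firm 1 maximizes expected profit; its first-order condition is 129 − q₁ − (1/2)E[q₂] − 27 = 0.
Substituting E[q₂] and solving: E[c₂] = 25.9, so q₁ = (129 − 2·27 + 25.9)/(3/2) = 67.2667.
q₂(low-cost) = 85.3667, so P = 129 − (1/2)·(67.2667 + 85.3667) = 52.6833.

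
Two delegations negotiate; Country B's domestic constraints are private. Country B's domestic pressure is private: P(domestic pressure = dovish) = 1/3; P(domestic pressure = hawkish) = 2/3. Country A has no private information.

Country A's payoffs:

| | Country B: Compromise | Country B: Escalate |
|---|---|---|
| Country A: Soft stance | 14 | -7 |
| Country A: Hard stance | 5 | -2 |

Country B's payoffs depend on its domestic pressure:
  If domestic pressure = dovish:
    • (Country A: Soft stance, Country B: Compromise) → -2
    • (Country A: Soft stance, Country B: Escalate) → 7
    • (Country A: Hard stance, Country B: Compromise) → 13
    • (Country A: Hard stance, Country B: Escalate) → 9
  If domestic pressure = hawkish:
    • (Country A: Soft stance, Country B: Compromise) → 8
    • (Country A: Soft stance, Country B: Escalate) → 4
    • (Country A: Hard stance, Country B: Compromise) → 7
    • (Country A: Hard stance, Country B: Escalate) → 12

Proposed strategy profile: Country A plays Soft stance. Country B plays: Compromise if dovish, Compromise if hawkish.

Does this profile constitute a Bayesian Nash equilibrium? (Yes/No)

Country A plays Soft stance: E[Soft stance] = 1/3·(14) + 2/3·(14) = 14; E[Hard stance] = 5. Best-responding. ✓
Country B (domestic pressure dovish), facing Soft stance: Compromise gives -2, Escalate gives 7. Proposed Compromise is not best — profitable deviation exists. ✗
Country B (domestic pressure hawkish), facing Soft stance: Compromise gives 8, Escalate gives 4. Proposed Compromise is best. ✓

No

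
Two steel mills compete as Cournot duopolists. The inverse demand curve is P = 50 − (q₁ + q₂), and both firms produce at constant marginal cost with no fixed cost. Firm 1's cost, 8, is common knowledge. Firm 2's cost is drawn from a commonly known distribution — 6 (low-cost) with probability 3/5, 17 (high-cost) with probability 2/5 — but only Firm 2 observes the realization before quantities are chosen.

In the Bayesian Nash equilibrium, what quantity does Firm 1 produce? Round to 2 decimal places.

Each type of Firm 2 best-responds to q₁; Firm 1 best-responds to the expected q₂ over Firm 2's types.
Firm 2 with cost c maximizes (50 − (q₁+q₂) − c)·q₂, giving q₂(c) = (50 − c − q₁)/2.
E[c₂] = 3/5·6 + 2/5·17 = 10.4
Firm 1's FOC against E[q₂] yields q₁ = (50 − 2·8 + E[c₂])/3 = (50 − 16 + 10.4)/3 = 14.8.

14.80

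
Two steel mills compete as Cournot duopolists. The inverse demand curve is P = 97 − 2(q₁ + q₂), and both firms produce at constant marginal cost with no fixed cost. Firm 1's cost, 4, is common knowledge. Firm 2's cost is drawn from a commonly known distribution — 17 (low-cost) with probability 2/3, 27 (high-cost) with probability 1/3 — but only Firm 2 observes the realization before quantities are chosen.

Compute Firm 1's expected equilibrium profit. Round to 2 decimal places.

664.10

Firm 2 with cost c maximizes (97 − 2(q₁+q₂) − c)·q₂, giving q₂(c) = (97 − c − 2q₁)/4.
E[c₂] = 2/3·17 + 1/3·27 = 20.3333
Firm 1's FOC against E[q₂] yields q₁ = (97 − 2·4 + E[c₂])/6 = (97 − 8 + 20.3333)/6 = 18.2222.
E[P] = 97 − 2·(q₁ + E[q₂]) = 40.4444; Firm 1's expected profit = (E[P] − 4)·q₁ = (40.4444 − 4)·18.2222 = 664.099.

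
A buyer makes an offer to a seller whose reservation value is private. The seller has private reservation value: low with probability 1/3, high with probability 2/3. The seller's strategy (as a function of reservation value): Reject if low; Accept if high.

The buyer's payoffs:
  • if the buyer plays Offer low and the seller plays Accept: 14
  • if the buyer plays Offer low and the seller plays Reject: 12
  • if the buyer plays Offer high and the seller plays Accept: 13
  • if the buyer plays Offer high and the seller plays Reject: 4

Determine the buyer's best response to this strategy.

E[Offer low] = 1/3·(12) + 2/3·(14) = 40/3
E[Offer high] = 1/3·(4) + 2/3·(13) = 10
Best response: Offer low (40/3 is the largest).

Offer low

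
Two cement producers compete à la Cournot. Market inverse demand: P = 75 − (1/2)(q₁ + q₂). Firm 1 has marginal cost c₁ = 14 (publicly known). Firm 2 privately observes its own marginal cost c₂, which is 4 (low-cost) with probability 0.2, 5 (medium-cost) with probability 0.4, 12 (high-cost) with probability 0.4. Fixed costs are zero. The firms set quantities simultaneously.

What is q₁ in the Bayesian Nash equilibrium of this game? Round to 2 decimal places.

Type-c best response for Firm 2: q₂(c) = (75 − c) − q₁/2.
Firm 1 maximizes expected profit; its first-order condition is 75 − q₁ − (1/2)E[q₂] − 14 = 0.
Substituting E[q₂] and solving: E[c₂] = 7.6, so q₁ = (75 − 2·14 + 7.6)/(3/2) = 36.4.

36.40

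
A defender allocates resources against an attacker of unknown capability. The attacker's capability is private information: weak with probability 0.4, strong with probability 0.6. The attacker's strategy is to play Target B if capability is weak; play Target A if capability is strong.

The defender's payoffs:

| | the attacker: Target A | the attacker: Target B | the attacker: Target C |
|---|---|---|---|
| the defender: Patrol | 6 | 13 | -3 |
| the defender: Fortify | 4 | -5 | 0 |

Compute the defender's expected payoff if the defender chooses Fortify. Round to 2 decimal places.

E[Fortify] = 0.4·(-5) + 0.6·4 = (-2) + 2.4 = 0.4

0.40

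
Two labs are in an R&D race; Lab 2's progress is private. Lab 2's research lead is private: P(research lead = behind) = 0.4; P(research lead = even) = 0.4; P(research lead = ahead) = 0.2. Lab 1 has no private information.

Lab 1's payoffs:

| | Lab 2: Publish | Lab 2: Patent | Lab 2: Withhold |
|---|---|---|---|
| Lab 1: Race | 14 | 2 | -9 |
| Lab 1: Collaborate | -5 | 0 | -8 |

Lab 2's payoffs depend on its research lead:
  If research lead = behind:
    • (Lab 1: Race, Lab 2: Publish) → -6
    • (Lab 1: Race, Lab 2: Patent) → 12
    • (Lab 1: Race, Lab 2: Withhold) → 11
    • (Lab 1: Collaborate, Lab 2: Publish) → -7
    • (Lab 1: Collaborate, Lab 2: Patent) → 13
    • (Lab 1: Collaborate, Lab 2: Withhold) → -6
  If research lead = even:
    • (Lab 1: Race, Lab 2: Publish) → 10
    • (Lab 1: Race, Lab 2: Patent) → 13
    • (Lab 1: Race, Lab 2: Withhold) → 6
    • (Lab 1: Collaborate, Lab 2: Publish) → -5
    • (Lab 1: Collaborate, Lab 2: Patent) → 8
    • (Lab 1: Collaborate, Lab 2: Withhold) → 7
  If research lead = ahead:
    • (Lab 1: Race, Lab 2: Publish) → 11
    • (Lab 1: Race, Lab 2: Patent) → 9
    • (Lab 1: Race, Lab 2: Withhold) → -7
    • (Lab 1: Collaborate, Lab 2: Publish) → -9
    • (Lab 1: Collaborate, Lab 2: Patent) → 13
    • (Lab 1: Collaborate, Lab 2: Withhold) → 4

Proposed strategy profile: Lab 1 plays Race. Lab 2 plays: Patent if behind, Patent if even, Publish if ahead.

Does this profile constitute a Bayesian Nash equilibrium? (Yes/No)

Yes

A profile is a BNE iff every type of every player is best-responding given beliefs about the other side.
Lab 1 plays Race: E[Race] = 0.4·(2) + 0.4·(2) + 0.2·(14) = 4.4; E[Collaborate] = -1. Best-responding. ✓
Lab 2 (research lead behind), facing Race: Publish gives -6, Patent gives 12, Withhold gives 11. Proposed Patent is best. ✓
Lab 2 (research lead even), facing Race: Publish gives 10, Patent gives 13, Withhold gives 6. Proposed Patent is best. ✓
Lab 2 (research lead ahead), facing Race: Publish gives 11, Patent gives 9, Withhold gives -7. Proposed Publish is best. ✓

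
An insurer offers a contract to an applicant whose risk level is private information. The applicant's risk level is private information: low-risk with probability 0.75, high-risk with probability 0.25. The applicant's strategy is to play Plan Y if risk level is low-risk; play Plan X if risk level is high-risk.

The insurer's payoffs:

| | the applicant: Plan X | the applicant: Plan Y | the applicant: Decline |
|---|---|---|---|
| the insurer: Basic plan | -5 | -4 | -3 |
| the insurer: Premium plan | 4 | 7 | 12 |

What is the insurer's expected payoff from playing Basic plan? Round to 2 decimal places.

-4.25

E[Basic plan] = 0.75·(-4) + 0.25·(-5) = (-3) + (-1.25) = -4.25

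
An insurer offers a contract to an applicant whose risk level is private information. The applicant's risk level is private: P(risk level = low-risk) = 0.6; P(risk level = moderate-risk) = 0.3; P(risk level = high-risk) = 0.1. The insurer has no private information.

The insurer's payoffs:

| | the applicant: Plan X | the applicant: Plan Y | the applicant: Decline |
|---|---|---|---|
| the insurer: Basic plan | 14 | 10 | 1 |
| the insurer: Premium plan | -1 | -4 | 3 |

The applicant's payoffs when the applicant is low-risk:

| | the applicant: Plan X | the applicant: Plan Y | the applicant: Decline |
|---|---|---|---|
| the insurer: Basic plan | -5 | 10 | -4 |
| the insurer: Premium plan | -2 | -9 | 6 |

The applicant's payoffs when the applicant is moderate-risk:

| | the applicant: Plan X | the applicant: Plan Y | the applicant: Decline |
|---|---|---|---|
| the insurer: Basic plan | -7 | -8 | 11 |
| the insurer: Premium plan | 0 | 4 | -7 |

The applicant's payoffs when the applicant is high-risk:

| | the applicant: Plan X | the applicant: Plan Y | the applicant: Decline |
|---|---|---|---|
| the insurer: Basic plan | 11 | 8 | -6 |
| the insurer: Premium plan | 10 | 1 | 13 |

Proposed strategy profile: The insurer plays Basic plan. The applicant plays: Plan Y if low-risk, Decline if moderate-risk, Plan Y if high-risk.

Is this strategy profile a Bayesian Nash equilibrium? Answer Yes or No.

The insurer plays Basic plan: E[Basic plan] = 0.6·(10) + 0.3·(1) + 0.1·(10) = 7.3; E[Premium plan] = -1.9. Best-responding. ✓
The applicant (risk level low-risk), facing Basic plan: Plan X gives -5, Plan Y gives 10, Decline gives -4. Proposed Plan Y is best. ✓
The applicant (risk level moderate-risk), facing Basic plan: Plan X gives -7, Plan Y gives -8, Decline gives 11. Proposed Decline is best. ✓
The applicant (risk level high-risk), facing Basic plan: Plan X gives 11, Plan Y gives 8, Decline gives -6. Proposed Plan Y is not best — profitable deviation exists. ✗

No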